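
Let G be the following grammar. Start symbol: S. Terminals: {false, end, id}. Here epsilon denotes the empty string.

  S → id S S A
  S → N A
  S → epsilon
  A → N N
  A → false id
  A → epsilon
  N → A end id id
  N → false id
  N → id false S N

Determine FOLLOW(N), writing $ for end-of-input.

{$, end, false, id}

FIRST(S) = {epsilon, end, false, id}  (via N A)
FIRST(A) = {epsilon, end, false, id}  (via N N)
FIRST(N) = {end, false, id}  (via A end id id)
FOLLOW(S) includes $ since S is the start symbol.
FOLLOW(S): in S→id S S A (occurrence 1), S is followed by S A with FIRST {epsilon, end, false, id}; in S→id S S A (occurrence 1), the suffix after S is nullable (adds nothing new); in S→id S S A (occurrence 2), S is followed by A with FIRST {epsilon, end, false, id}; in S→id S S A (occurrence 2), the suffix after S is nullable (adds nothing new); in N→id false S N, S is followed by N with FIRST {end, false, id}. Thus FOLLOW(S) = {$, end, false, id}.
FOLLOW(A): in S→id S S A, the suffix after A is empty, so FOLLOW(A) ⊇ FOLLOW(S) = {$, end, false, id}; in S→N A, the suffix after A is empty, so FOLLOW(A) ⊇ FOLLOW(S) = {$, end, false, id}; in N→A end id id, A is followed by end id id with FIRST {end}. Thus FOLLOW(A) = {$, end, false, id}.
FOLLOW(N): in S→N A, N is followed by A with FIRST {epsilon, end, false, id}; in S→N A, the suffix after N is nullable, so FOLLOW(N) ⊇ FOLLOW(S) = {$, end, false, id}; in A→N N (occurrence 1), N is followed by N with FIRST {end, false, id}; in A→N N (occurrence 2), the suffix after N is empty, so FOLLOW(N) ⊇ FOLLOW(A) = {$, end, false, id}; in N→id false S N, the suffix after N is empty (adds nothing new). Thus FOLLOW(N) = {$, end, false, id}.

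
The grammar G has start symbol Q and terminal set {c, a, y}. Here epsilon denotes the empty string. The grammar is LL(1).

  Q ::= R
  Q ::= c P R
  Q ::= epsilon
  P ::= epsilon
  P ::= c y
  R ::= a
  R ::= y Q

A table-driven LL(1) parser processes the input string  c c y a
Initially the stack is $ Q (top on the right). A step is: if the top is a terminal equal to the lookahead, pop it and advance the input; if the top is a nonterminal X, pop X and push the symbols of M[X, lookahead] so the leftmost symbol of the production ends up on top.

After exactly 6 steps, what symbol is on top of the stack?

a

step 1: stack=$ Q  input=c c y a $  — expand Q ::= c P R
step 2: stack=$ R P c  input=c c y a $  — match c
step 3: stack=$ R P  input=c y a $  — expand P ::= c y
step 4: stack=$ R y c  input=c y a $  — match c
step 5: stack=$ R y  input=y a $  — match y
step 6: stack=$ R  input=a $  — expand R ::= a
Stack after step 6: $ a (top = a).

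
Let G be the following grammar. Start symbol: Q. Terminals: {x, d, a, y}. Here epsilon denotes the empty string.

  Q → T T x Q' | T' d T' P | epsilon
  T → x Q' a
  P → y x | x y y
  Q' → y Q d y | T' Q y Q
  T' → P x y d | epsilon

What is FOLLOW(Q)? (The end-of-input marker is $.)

FIRST(T): from T→x Q' a we get {x}. So FIRST(T) = {x}.
FIRST(P): from P→y x we get {y}; from P→x y y we get {x}. So FIRST(P) = {x, y}.
FIRST(T'): from T'→P x y d we get {x, y}; from T'→epsilon we get {epsilon}. So FIRST(T') = {epsilon, x, y}.
FIRST(Q): from Q→T T x Q' we get {x}; from Q→T' d T' P we get {d, x, y}; from Q→epsilon we get {epsilon}. So FIRST(Q) = {epsilon, d, x, y}.
FIRST(Q'): from Q'→y Q d y we get {y}; from Q'→T' Q y Q we get {d, x, y}. So FIRST(Q') = {d, x, y}.
FOLLOW(Q) includes $ since Q is the start symbol.
FOLLOW(T): in Q→T T x Q' (occurrence 1), T is followed by T x Q' with FIRST {x}; in Q→T T x Q' (occurrence 2), T is followed by x Q' with FIRST {x}. Thus FOLLOW(T) = {x}.
FOLLOW(T'): in Q→T' d T' P (occurrence 1), T' is followed by d T' P with FIRST {d}; in Q→T' d T' P (occurrence 2), T' is followed by P with FIRST {x, y}; in Q'→T' Q y Q, T' is followed by Q y Q with FIRST {d, x, y}. Thus FOLLOW(T') = {d, x, y}.
FOLLOW(Q): in Q'→y Q d y, Q is followed by d y with FIRST {d}; in Q'→T' Q y Q (occurrence 1), Q is followed by y Q with FIRST {y}; in Q'→T' Q y Q (occurrence 2), the suffix after Q is empty, so FOLLOW(Q) ⊇ FOLLOW(Q') = {$, a, d, y}. Thus FOLLOW(Q) = {$, a, d, y}.
FOLLOW(P): in Q→T' d T' P, the suffix after P is empty, so FOLLOW(P) ⊇ FOLLOW(Q) = {$, a, d, y}; in T'→P x y d, P is followed by x y d with FIRST {x}. Thus FOLLOW(P) = {$, a, d, x, y}.
FOLLOW(Q'): in Q→T T x Q', the suffix after Q' is empty, so FOLLOW(Q') ⊇ FOLLOW(Q) = {$, a, d, y}; in T→x Q' a, Q' is followed by a with FIRST {a}. Thus FOLLOW(Q') = {$, a, d, y}.

{$, a, d, y}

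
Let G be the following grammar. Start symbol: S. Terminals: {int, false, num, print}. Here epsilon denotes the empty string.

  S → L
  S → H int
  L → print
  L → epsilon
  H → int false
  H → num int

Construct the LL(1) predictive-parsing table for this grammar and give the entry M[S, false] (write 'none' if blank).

none

FIRST(L): from L→print we get {print}; from L→epsilon we get {epsilon}. So FIRST(L) = {epsilon, print}.
FIRST(H): from H→int false we get {int}; from H→num int we get {num}. So FIRST(H) = {int, num}.
FIRST(S): from S→L we get {epsilon, print}; from S→H int we get {int, num}. So FIRST(S) = {epsilon, int, num, print}.
FOLLOW(S) includes $ since S is the start symbol.
FOLLOW(S): S appears on no right-hand side. Thus FOLLOW(S) = {$}.
For S → L: FIRST(L) = {epsilon, print}, so it goes in M[S, t] for t ∈ {print}; since epsilon ∈ FIRST, also for every t ∈ FOLLOW(S) = {$}.
For S → H int: FIRST(H int) = {int, num}, so it goes in M[S, t] for t ∈ {int, num}.
None of these place a production in M[S, false].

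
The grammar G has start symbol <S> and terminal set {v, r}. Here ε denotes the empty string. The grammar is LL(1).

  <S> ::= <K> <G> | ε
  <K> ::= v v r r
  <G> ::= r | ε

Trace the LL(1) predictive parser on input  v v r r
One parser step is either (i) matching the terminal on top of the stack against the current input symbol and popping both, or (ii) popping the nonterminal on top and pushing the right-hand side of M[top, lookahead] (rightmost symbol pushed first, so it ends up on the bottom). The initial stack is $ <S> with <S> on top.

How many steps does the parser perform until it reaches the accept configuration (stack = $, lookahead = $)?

step 1: stack=$ <S>  input=v v r r $  — expand <S> ::= <K> <G>
step 2: stack=$ <G> <K>  input=v v r r $  — expand <K> ::= v v r r
step 3: stack=$ <G> r r v v  input=v v r r $  — match v
step 4: stack=$ <G> r r v  input=v r r $  — match v
step 5: stack=$ <G> r r  input=r r $  — match r
step 6: stack=$ <G> r  input=r $  — match r
step 7: stack=$ <G>  input=$  — expand <G> ::= ε
Accept reached after 7 steps.

7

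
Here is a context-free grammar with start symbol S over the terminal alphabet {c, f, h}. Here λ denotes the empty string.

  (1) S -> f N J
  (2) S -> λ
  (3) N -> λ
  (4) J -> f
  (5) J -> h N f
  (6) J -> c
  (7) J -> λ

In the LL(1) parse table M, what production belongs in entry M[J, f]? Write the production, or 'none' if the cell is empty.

J -> f

FIRST(S): from S->f N J we get {f}; from S->λ we get {λ}. So FIRST(S) = {λ, f}.
FIRST(N): from N->λ we get {λ}. So FIRST(N) = {λ}.
FIRST(J): from J->f we get {f}; from J->h N f we get {h}; from J->c we get {c}; from J->λ we get {λ}. So FIRST(J) = {λ, c, f, h}.
FOLLOW(S) includes $ since S is the start symbol.
FOLLOW(S): S appears on no right-hand side. Thus FOLLOW(S) = {$}.
FOLLOW(J): in S->f N J, the suffix after J is empty, so FOLLOW(J) ⊇ FOLLOW(S) = {$}. Thus FOLLOW(J) = {$}.
For J -> f: FIRST(f) = {f}, so it goes in M[J, t] for t ∈ {f}.
For J -> h N f: FIRST(h N f) = {h}, so it goes in M[J, t] for t ∈ {h}.
For J -> c: FIRST(c) = {c}, so it goes in M[J, t] for t ∈ {c}.
For J -> λ: FIRST(λ) = {λ}, so it goes in M[J, t] for t ∈ {}; since λ ∈ FIRST, also for every t ∈ FOLLOW(J) = {$}.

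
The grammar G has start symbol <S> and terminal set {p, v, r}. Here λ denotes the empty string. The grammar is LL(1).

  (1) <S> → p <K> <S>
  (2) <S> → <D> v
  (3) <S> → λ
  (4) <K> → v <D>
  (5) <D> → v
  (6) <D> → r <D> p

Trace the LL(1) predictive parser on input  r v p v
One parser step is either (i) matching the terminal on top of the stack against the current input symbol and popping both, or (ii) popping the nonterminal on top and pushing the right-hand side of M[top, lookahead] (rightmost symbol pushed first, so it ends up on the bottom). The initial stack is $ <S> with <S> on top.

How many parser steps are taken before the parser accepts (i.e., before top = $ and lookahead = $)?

step 1: stack=$ <S>  input=r v p v $  — expand <S> → <D> v
step 2: stack=$ v <D>  input=r v p v $  — expand <D> → r <D> p
step 3: stack=$ v p <D> r  input=r v p v $  — match r
step 4: stack=$ v p <D>  input=v p v $  — expand <D> → v
step 5: stack=$ v p v  input=v p v $  — match v
step 6: stack=$ v p  input=p v $  — match p
step 7: stack=$ v  input=v $  — match v
Accept reached after 7 steps.

7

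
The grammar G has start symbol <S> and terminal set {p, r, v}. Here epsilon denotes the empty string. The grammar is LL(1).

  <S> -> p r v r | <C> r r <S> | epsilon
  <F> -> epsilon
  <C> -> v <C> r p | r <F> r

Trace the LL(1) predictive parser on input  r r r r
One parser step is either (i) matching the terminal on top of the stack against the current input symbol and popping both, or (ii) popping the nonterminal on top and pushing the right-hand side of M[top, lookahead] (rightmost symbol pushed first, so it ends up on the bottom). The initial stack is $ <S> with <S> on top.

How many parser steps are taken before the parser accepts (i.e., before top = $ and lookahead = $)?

8

     Stack              Input      Action
  1  $ <S>              r r r r $  expand <S> -> <C> r r <S>
  2  $ <S> r r <C>      r r r r $  expand <C> -> r <F> r
  3  $ <S> r r r <F> r  r r r r $  match r
  4  $ <S> r r r <F>    r r r $    expand <F> -> epsilon
  5  $ <S> r r r        r r r $    match r
  6  $ <S> r r          r r $      match r
  7  $ <S> r            r $        match r
  8  $ <S>              $          expand <S> -> epsilon
Accept reached after 8 steps.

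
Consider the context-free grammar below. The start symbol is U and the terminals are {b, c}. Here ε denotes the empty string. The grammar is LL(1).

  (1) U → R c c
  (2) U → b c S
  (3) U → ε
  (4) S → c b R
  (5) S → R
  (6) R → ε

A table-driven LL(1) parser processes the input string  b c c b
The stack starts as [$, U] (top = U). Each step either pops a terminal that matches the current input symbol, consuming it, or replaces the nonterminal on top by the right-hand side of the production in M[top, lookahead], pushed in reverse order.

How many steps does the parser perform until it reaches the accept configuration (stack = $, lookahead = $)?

7

step 1: stack=$ U  input=b c c b $  — expand U → b c S
step 2: stack=$ S c b  input=b c c b $  — match b
step 3: stack=$ S c  input=c c b $  — match c
step 4: stack=$ S  input=c b $  — expand S → c b R
step 5: stack=$ R b c  input=c b $  — match c
step 6: stack=$ R b  input=b $  — match b
step 7: stack=$ R  input=$  — expand R → ε
Accept reached after 7 steps.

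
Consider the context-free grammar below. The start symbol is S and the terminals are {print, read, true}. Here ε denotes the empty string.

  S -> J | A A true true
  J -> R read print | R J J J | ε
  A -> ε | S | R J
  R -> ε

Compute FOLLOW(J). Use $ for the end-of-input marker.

{$, read, true}

FIRST(R) = {ε}
FIRST(J) = {ε, read}  (via R read print, R J J J)
FIRST(S) = {ε, read, true}  (via J, A A true true)
FIRST(A) = {ε, read, true}  (via S, R J)
FOLLOW(S) includes $ since S is the start symbol.
FOLLOW(A): in S->A A true true (occurrence 1), A is followed by A true true with FIRST {read, true}; in S->A A true true (occurrence 2), A is followed by true true with FIRST {true}. Thus FOLLOW(A) = {read, true}.
FOLLOW(S): in A->S, the suffix after S is empty, so FOLLOW(S) ⊇ FOLLOW(A) = {read, true}. Thus FOLLOW(S) = {$, read, true}.
FOLLOW(J): in S->J, the suffix after J is empty, so FOLLOW(J) ⊇ FOLLOW(S) = {$, read, true}; in J->R J J J (occurrence 1), J is followed by J J with FIRST {ε, read}; in J->R J J J (occurrence 1), the suffix after J is nullable (adds nothing new); in J->R J J J (occurrence 2), J is followed by J with FIRST {ε, read}; in J->R J J J (occurrence 2), the suffix after J is nullable (adds nothing new); in J->R J J J (occurrence 3), the suffix after J is empty (adds nothing new); in A->R J, the suffix after J is empty, so FOLLOW(J) ⊇ FOLLOW(A) = {read, true}. Thus FOLLOW(J) = {$, read, true}.
FOLLOW(R): in J->R read print, R is followed by read print with FIRST {read}; in J->R J J J, R is followed by J J J with FIRST {ε, read}; in J->R J J J, the suffix after R is nullable, so FOLLOW(R) ⊇ FOLLOW(J) = {$, read, true}; in A->R J, R is followed by J with FIRST {ε, read}; in A->R J, the suffix after R is nullable, so FOLLOW(R) ⊇ FOLLOW(A) = {read, true}. Thus FOLLOW(R) = {$, read, true}.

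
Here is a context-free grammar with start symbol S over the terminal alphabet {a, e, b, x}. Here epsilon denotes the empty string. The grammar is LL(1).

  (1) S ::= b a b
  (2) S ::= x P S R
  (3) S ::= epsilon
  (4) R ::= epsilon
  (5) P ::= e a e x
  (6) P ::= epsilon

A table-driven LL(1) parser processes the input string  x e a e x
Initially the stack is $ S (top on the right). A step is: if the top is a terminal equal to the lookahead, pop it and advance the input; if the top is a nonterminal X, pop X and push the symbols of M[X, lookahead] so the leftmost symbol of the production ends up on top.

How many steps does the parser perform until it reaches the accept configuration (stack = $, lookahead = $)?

     Stack          Input        Action
  1  $ S            x e a e x $  expand S ::= x P S R
  2  $ R S P x      x e a e x $  match x
  3  $ R S P        e a e x $    expand P ::= e a e x
  4  $ R S x e a e  e a e x $    match e
  5  $ R S x e a    a e x $      match a
  6  $ R S x e      e x $        match e
  7  $ R S x        x $          match x
  8  $ R S          $            expand S ::= epsilon
  9  $ R            $            expand R ::= epsilon
Accept reached after 9 steps.

9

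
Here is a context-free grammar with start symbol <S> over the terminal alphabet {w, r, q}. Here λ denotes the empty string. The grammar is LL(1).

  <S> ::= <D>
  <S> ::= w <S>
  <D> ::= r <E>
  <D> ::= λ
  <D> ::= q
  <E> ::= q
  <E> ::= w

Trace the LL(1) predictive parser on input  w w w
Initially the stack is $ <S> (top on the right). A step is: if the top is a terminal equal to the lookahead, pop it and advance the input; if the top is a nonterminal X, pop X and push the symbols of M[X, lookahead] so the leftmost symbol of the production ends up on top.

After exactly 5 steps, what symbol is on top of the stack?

w

step 1: stack=$ <S>  input=w w w $  — expand <S> ::= w <S>
step 2: stack=$ <S> w  input=w w w $  — match w
step 3: stack=$ <S>  input=w w $  — expand <S> ::= w <S>
step 4: stack=$ <S> w  input=w w $  — match w
step 5: stack=$ <S>  input=w $  — expand <S> ::= w <S>
Stack after step 5: $ <S> w (top = w).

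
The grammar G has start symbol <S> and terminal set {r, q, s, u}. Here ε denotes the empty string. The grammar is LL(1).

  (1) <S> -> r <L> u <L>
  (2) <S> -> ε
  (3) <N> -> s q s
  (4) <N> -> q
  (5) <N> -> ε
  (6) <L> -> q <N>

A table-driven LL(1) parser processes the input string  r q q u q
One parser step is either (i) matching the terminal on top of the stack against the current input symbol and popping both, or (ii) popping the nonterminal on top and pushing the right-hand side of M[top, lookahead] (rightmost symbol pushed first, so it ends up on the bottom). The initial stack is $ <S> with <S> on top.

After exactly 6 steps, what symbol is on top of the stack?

u

     Stack          Input        Action
  1  $ <S>          r q q u q $  expand <S> -> r <L> u <L>
  2  $ <L> u <L> r  r q q u q $  match r
  3  $ <L> u <L>    q q u q $    expand <L> -> q <N>
  4  $ <L> u <N> q  q q u q $    match q
  5  $ <L> u <N>    q u q $      expand <N> -> q
  6  $ <L> u q      q u q $      match q
Stack after step 6: $ <L> u (top = u).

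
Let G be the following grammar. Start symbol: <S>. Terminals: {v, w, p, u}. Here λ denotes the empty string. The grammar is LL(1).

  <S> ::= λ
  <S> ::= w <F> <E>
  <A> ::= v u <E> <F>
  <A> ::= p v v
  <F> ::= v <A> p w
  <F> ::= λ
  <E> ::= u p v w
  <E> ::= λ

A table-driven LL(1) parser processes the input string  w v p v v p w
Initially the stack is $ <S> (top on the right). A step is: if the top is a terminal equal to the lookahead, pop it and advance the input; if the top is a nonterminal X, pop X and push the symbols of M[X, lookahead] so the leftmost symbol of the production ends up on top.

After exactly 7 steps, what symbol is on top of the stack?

v

step 1: stack=$ <S>  input=w v p v v p w $  — expand <S> ::= w <F> <E>
step 2: stack=$ <E> <F> w  input=w v p v v p w $  — match w
step 3: stack=$ <E> <F>  input=v p v v p w $  — expand <F> ::= v <A> p w
step 4: stack=$ <E> w p <A> v  input=v p v v p w $  — match v
step 5: stack=$ <E> w p <A>  input=p v v p w $  — expand <A> ::= p v v
step 6: stack=$ <E> w p v v p  input=p v v p w $  — match p
step 7: stack=$ <E> w p v v  input=v v p w $  — match v
Stack after step 7: $ <E> w p v (top = v).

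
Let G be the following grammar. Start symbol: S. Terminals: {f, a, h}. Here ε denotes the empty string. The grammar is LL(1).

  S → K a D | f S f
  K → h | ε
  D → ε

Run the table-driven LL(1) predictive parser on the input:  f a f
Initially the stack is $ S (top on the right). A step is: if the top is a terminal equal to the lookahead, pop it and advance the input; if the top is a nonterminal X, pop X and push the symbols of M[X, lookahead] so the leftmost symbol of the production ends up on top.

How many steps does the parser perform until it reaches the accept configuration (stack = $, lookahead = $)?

     Stack      Input    Action
  1  $ S        f a f $  expand S → f S f
  2  $ f S f    f a f $  match f
  3  $ f S      a f $    expand S → K a D
  4  $ f D a K  a f $    expand K → ε
  5  $ f D a    a f $    match a
  6  $ f D      f $      expand D → ε
  7  $ f        f $      match f
Accept reached after 7 steps.

7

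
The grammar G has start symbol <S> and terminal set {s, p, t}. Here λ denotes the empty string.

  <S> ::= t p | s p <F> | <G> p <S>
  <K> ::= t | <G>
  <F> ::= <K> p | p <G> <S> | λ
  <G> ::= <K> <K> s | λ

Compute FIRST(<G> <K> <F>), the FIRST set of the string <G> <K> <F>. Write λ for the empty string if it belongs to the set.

{λ, p, s, t}

FIRST(<S>) = {p, s, t}  (via <G> p <S>)
FIRST(<K>) = {λ, s, t}  (via <G>)
FIRST(<F>) = {λ, p, s, t}  (via <K> p)
FIRST(<G>) = {λ, s, t}  (via <K> <K> s)
FIRST(<G> <K> <F>): take FIRST of each symbol in turn, carrying on past any symbol whose FIRST contains λ; result {λ, p, s, t}.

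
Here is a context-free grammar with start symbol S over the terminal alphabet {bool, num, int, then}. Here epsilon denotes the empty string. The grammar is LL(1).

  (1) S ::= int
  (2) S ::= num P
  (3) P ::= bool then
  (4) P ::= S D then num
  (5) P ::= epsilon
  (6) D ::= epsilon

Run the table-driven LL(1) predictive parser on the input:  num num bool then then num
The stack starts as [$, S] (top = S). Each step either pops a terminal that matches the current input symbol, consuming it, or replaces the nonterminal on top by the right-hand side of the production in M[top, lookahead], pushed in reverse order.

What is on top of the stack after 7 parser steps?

     Stack                   Input                         Action
  1  $ S                     num num bool then then num $  expand S ::= num P
  2  $ P num                 num num bool then then num $  match num
  3  $ P                     num bool then then num $      expand P ::= S D then num
  4  $ num then D S          num bool then then num $      expand S ::= num P
  5  $ num then D P num      num bool then then num $      match num
  6  $ num then D P          bool then then num $          expand P ::= bool then
  7  $ num then D then bool  bool then then num $          match bool
Stack after step 7: $ num then D then (top = then).

then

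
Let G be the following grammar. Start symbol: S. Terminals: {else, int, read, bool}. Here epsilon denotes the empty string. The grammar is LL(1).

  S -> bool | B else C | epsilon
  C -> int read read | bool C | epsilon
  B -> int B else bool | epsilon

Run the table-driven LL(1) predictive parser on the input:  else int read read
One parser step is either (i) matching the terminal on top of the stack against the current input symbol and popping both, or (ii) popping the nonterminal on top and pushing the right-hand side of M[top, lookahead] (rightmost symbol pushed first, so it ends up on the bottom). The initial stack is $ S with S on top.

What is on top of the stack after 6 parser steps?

read

step 1: stack=$ S  input=else int read read $  — expand S -> B else C
step 2: stack=$ C else B  input=else int read read $  — expand B -> epsilon
step 3: stack=$ C else  input=else int read read $  — match else
step 4: stack=$ C  input=int read read $  — expand C -> int read read
step 5: stack=$ read read int  input=int read read $  — match int
step 6: stack=$ read read  input=read read $  — match read
Stack after step 6: $ read (top = read).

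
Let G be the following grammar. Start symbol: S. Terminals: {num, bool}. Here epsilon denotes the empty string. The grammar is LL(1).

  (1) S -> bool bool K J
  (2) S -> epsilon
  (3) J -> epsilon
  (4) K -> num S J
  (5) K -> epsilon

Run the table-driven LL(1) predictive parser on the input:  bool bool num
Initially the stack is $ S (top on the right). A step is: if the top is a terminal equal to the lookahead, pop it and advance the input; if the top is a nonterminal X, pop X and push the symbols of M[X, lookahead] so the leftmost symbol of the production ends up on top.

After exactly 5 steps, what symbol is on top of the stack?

step 1: stack=$ S  input=bool bool num $  — expand S -> bool bool K J
step 2: stack=$ J K bool bool  input=bool bool num $  — match bool
step 3: stack=$ J K bool  input=bool num $  — match bool
step 4: stack=$ J K  input=num $  — expand K -> num S J
step 5: stack=$ J J S num  input=num $  — match num
Stack after step 5: $ J J S (top = S).

S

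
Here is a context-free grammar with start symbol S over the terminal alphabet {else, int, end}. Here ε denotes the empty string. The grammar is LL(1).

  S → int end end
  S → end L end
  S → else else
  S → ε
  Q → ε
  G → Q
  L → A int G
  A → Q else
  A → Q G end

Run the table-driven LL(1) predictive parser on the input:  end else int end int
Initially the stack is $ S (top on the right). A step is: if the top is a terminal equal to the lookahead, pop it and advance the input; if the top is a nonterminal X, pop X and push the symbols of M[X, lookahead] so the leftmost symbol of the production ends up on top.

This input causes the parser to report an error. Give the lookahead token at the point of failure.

int

      Stack               Input                   Action
   1  $ S                 end else int end int $  expand S → end L end
   2  $ end L end         end else int end int $  match end
   3  $ end L             else int end int $      expand L → A int G
   4  $ end G int A       else int end int $      expand A → Q else
   5  $ end G int else Q  else int end int $      expand Q → ε
   6  $ end G int else    else int end int $      match else
   7  $ end G int         int end int $           match int
   8  $ end G             end int $               expand G → Q
   9  $ end Q             end int $               expand Q → ε
  10  $ end               end int $               match end
  11  $                   int $                   error: stack empty but input remains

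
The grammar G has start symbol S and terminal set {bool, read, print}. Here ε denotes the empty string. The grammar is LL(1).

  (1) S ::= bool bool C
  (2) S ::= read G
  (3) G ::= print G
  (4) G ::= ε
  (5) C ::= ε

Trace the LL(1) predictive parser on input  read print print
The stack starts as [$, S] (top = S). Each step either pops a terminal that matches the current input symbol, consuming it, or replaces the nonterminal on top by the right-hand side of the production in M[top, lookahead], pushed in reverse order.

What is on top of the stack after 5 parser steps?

print

step 1: stack=$ S  input=read print print $  — expand S ::= read G
step 2: stack=$ G read  input=read print print $  — match read
step 3: stack=$ G  input=print print $  — expand G ::= print G
step 4: stack=$ G print  input=print print $  — match print
step 5: stack=$ G  input=print $  — expand G ::= print G
Stack after step 5: $ G print (top = print).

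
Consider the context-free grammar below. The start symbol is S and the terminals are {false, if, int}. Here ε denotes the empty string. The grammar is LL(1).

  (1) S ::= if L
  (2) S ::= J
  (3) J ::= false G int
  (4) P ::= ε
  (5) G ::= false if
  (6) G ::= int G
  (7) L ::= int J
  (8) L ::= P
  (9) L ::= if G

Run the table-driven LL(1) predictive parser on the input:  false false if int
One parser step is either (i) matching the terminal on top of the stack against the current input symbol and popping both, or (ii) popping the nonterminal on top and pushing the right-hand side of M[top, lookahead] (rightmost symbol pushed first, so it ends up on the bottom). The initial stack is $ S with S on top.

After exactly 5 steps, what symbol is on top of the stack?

     Stack           Input                 Action
  1  $ S             false false if int $  expand S ::= J
  2  $ J             false false if int $  expand J ::= false G int
  3  $ int G false   false false if int $  match false
  4  $ int G         false if int $        expand G ::= false if
  5  $ int if false  false if int $        match false
Stack after step 5: $ int if (top = if).

if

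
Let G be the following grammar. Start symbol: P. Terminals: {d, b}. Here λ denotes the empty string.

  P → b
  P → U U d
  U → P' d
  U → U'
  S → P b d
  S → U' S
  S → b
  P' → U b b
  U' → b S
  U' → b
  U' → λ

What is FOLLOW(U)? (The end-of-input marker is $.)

FIRST(U'): from U'→b S we get {b}; from U'→b we get {b}; from U'→λ we get {λ}. So FIRST(U') = {λ, b}.
FIRST(P): from P→b we get {b}; from P→U U d we get {b, d}. So FIRST(P) = {b, d}.
FIRST(S): from S→P b d we get {b, d}; from S→U' S we get {b, d}; from S→b we get {b}. So FIRST(S) = {b, d}.
FIRST(U): from U→P' d we get {b}; from U→U' we get {λ, b}. So FIRST(U) = {λ, b}.
FIRST(P'): from P'→U b b we get {b}. So FIRST(P') = {b}.
FOLLOW(P) includes $ since P is the start symbol.
FOLLOW(P): in S→P b d, P is followed by b d with FIRST {b}. Thus FOLLOW(P) = {$, b}.
FOLLOW(U): in P→U U d (occurrence 1), U is followed by U d with FIRST {b, d}; in P→U U d (occurrence 2), U is followed by d with FIRST {d}; in P'→U b b, U is followed by b b with FIRST {b}. Thus FOLLOW(U) = {b, d}.
FOLLOW(P'): in U→P' d, P' is followed by d with FIRST {d}. Thus FOLLOW(P') = {d}.
FOLLOW(U'): in U→U', the suffix after U' is empty, so FOLLOW(U') ⊇ FOLLOW(U) = {b, d}; in S→U' S, U' is followed by S with FIRST {b, d}. Thus FOLLOW(U') = {b, d}.
FOLLOW(S): in S→U' S, the suffix after S is empty (adds nothing new); in U'→b S, the suffix after S is empty, so FOLLOW(S) ⊇ FOLLOW(U') = {b, d}. Thus FOLLOW(S) = {b, d}.

{b, d}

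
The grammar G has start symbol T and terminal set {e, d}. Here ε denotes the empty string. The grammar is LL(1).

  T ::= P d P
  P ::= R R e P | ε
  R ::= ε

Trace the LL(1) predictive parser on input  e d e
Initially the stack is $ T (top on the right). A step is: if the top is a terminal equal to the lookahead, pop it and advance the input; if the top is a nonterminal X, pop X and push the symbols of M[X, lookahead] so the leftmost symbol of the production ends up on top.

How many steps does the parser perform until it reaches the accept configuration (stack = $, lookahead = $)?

12

step 1: stack=$ T  input=e d e $  — expand T ::= P d P
step 2: stack=$ P d P  input=e d e $  — expand P ::= R R e P
step 3: stack=$ P d P e R R  input=e d e $  — expand R ::= ε
step 4: stack=$ P d P e R  input=e d e $  — expand R ::= ε
step 5: stack=$ P d P e  input=e d e $  — match e
step 6: stack=$ P d P  input=d e $  — expand P ::= ε
step 7: stack=$ P d  input=d e $  — match d
step 8: stack=$ P  input=e $  — expand P ::= R R e P
step 9: stack=$ P e R R  input=e $  — expand R ::= ε
step 10: stack=$ P e R  input=e $  — expand R ::= ε
step 11: stack=$ P e  input=e $  — match e
step 12: stack=$ P  input=$  — expand P ::= ε
Accept reached after 12 steps.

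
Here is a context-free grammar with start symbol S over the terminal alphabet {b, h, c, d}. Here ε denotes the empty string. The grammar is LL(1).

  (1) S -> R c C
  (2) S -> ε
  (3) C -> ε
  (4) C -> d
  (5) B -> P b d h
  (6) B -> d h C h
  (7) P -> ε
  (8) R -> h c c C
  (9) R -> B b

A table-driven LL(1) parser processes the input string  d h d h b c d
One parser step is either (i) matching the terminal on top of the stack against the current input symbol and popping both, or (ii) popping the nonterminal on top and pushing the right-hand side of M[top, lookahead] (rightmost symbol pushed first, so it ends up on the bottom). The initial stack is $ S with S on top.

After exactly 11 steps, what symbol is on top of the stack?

      Stack            Input            Action
   1  $ S              d h d h b c d $  expand S -> R c C
   2  $ C c R          d h d h b c d $  expand R -> B b
   3  $ C c b B        d h d h b c d $  expand B -> d h C h
   4  $ C c b h C h d  d h d h b c d $  match d
   5  $ C c b h C h    h d h b c d $    match h
   6  $ C c b h C      d h b c d $      expand C -> d
   7  $ C c b h d      d h b c d $      match d
   8  $ C c b h        h b c d $        match h
   9  $ C c b          b c d $          match b
  10  $ C c            c d $            match c
  11  $ C              d $              expand C -> d
Stack after step 11: $ d (top = d).

d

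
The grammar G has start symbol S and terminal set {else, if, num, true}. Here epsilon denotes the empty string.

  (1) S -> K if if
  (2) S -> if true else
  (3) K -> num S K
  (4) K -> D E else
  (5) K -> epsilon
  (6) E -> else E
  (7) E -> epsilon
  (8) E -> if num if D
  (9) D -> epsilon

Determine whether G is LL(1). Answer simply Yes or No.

FIRST(S) = {else, if, num}
FIRST(K) = {epsilon, else, if, num}
FIRST(E) = {epsilon, else, if}
FIRST(D) = {epsilon}
FOLLOW(S) = {$, else, if, num}
FOLLOW(K) = {if}
FOLLOW(E) = {else}
FOLLOW(D) = {else, if}
Cell M[E, else] receives both E -> else E and E -> epsilon — the grammar is not LL(1).

No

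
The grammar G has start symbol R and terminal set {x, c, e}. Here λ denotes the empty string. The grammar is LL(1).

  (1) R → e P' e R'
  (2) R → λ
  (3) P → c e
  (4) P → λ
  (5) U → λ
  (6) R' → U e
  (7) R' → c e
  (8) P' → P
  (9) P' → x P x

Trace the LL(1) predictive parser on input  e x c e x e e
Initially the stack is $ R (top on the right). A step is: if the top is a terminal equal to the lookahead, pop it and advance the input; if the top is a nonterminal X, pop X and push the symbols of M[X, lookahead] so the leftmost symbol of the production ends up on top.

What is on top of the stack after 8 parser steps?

     Stack         Input            Action
  1  $ R           e x c e x e e $  expand R → e P' e R'
  2  $ R' e P' e   e x c e x e e $  match e
  3  $ R' e P'     x c e x e e $    expand P' → x P x
  4  $ R' e x P x  x c e x e e $    match x
  5  $ R' e x P    c e x e e $      expand P → c e
  6  $ R' e x e c  c e x e e $      match c
  7  $ R' e x e    e x e e $        match e
  8  $ R' e x      x e e $          match x
Stack after step 8: $ R' e (top = e).

e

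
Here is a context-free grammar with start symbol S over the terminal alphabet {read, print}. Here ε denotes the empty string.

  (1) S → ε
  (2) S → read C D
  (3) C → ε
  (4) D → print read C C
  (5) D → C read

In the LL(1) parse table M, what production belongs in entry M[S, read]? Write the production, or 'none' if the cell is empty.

FIRST(S) = {ε, read}
FIRST(C) = {ε}
FIRST(D) = {print, read}  (via C read)
FOLLOW(S) includes $ since S is the start symbol.
FOLLOW(S): S appears on no right-hand side. Thus FOLLOW(S) = {$}.
For S → ε: FIRST(ε) = {ε}, so it goes in M[S, t] for t ∈ {}; since ε ∈ FIRST, also for every t ∈ FOLLOW(S) = {$}.
For S → read C D: FIRST(read C D) = {read}, so it goes in M[S, t] for t ∈ {read}.

S → read C D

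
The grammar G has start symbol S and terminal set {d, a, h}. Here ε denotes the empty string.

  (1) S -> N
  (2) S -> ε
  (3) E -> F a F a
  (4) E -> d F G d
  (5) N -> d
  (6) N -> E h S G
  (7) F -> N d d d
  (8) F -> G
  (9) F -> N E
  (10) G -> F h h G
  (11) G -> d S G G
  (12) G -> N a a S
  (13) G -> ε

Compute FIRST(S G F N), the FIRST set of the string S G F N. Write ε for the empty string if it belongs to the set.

{a, d, h}

FIRST(S) = {ε, a, d, h}  (via N)
FIRST(E) = {a, d, h}  (via F a F a)
FIRST(N) = {a, d, h}  (via E h S G)
FIRST(F) = {ε, a, d, h}  (via N d d d, G, N E)
FIRST(G) = {ε, a, d, h}  (via F h h G, N a a S)
FIRST(S G F N): take FIRST of each symbol in turn, carrying on past any symbol whose FIRST contains ε; result {a, d, h}.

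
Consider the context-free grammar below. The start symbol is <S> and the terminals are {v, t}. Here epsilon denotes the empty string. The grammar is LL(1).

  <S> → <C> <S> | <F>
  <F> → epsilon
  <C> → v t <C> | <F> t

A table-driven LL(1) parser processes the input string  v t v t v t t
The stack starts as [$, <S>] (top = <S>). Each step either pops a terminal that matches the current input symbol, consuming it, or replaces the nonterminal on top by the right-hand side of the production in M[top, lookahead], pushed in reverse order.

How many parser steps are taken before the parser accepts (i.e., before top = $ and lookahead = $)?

      Stack          Input            Action
   1  $ <S>          v t v t v t t $  expand <S> → <C> <S>
   2  $ <S> <C>      v t v t v t t $  expand <C> → v t <C>
   3  $ <S> <C> t v  v t v t v t t $  match v
   4  $ <S> <C> t    t v t v t t $    match t
   5  $ <S> <C>      v t v t t $      expand <C> → v t <C>
   6  $ <S> <C> t v  v t v t t $      match v
   7  $ <S> <C> t    t v t t $        match t
   8  $ <S> <C>      v t t $          expand <C> → v t <C>
   9  $ <S> <C> t v  v t t $          match v
  10  $ <S> <C> t    t t $            match t
  11  $ <S> <C>      t $              expand <C> → <F> t
  12  $ <S> t <F>    t $              expand <F> → epsilon
  13  $ <S> t        t $              match t
  14  $ <S>          $                expand <S> → <F>
  15  $ <F>          $                expand <F> → epsilon
Accept reached after 15 steps.

15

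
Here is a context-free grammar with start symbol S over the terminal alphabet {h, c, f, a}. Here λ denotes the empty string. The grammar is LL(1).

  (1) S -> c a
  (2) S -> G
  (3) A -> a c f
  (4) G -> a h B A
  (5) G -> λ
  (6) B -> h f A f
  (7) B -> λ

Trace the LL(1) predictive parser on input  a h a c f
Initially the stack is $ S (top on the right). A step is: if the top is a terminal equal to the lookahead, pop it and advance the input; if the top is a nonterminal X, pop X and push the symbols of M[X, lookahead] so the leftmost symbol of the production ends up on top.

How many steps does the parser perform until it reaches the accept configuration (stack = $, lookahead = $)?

step 1: stack=$ S  input=a h a c f $  — expand S -> G
step 2: stack=$ G  input=a h a c f $  — expand G -> a h B A
step 3: stack=$ A B h a  input=a h a c f $  — match a
step 4: stack=$ A B h  input=h a c f $  — match h
step 5: stack=$ A B  input=a c f $  — expand B -> λ
step 6: stack=$ A  input=a c f $  — expand A -> a c f
step 7: stack=$ f c a  input=a c f $  — match a
step 8: stack=$ f c  input=c f $  — match c
step 9: stack=$ f  input=f $  — match f
Accept reached after 9 steps.

9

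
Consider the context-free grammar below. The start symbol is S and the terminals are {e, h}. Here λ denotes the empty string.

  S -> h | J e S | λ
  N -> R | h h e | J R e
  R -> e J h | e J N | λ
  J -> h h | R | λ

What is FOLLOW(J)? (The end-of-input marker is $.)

FIRST(R) = {λ, e}
FIRST(J) = {λ, e, h}  (via R)
FIRST(S) = {λ, e, h}  (via J e S)
FIRST(N) = {λ, e, h}  (via R, J R e)
FOLLOW(S) includes $ since S is the start symbol.
FOLLOW(S): in S->J e S, the suffix after S is empty (adds nothing new). Thus FOLLOW(S) = {$}.
FOLLOW(N): in R->e J N, the suffix after N is empty, so FOLLOW(N) ⊇ FOLLOW(R) = {e, h}. Thus FOLLOW(N) = {e, h}.
FOLLOW(R): in N->R, the suffix after R is empty, so FOLLOW(R) ⊇ FOLLOW(N) = {e, h}; in N->J R e, R is followed by e with FIRST {e}; in J->R, the suffix after R is empty, so FOLLOW(R) ⊇ FOLLOW(J) = {e, h}. Thus FOLLOW(R) = {e, h}.
FOLLOW(J): in S->J e S, J is followed by e S with FIRST {e}; in N->J R e, J is followed by R e with FIRST {e}; in R->e J h, J is followed by h with FIRST {h}; in R->e J N, J is followed by N with FIRST {λ, e, h}; in R->e J N, the suffix after J is nullable, so FOLLOW(J) ⊇ FOLLOW(R) = {e, h}. Thus FOLLOW(J) = {e, h}.

{e, h}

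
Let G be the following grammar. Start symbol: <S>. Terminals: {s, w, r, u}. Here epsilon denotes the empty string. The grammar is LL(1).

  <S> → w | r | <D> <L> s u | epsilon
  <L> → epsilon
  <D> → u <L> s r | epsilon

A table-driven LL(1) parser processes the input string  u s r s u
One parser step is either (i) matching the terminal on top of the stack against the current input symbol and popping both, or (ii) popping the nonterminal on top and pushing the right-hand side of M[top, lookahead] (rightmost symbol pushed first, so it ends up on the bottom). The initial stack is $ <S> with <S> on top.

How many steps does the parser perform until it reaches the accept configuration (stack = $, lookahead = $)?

step 1: stack=$ <S>  input=u s r s u $  — expand <S> → <D> <L> s u
step 2: stack=$ u s <L> <D>  input=u s r s u $  — expand <D> → u <L> s r
step 3: stack=$ u s <L> r s <L> u  input=u s r s u $  — match u
step 4: stack=$ u s <L> r s <L>  input=s r s u $  — expand <L> → epsilon
step 5: stack=$ u s <L> r s  input=s r s u $  — match s
step 6: stack=$ u s <L> r  input=r s u $  — match r
step 7: stack=$ u s <L>  input=s u $  — expand <L> → epsilon
step 8: stack=$ u s  input=s u $  — match s
step 9: stack=$ u  input=u $  — match u
Accept reached after 9 steps.

9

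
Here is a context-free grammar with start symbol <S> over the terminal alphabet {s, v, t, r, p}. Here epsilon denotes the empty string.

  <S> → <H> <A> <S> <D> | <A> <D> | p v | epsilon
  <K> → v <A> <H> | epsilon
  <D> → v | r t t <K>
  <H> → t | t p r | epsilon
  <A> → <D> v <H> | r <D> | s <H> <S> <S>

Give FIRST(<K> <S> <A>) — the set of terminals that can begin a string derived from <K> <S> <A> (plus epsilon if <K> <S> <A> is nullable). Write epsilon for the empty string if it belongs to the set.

{p, r, s, t, v}

FIRST(<K>) = {epsilon, v}
FIRST(<D>) = {r, v}
FIRST(<H>) = {epsilon, t}
FIRST(<A>) = {r, s, v}  (via <D> v <H>)
FIRST(<S>) = {epsilon, p, r, s, t, v}  (via <H> <A> <S> <D>, <A> <D>)
FIRST(<K> <S> <A>): take FIRST of each symbol in turn, carrying on past any symbol whose FIRST contains epsilon; result {p, r, s, t, v}.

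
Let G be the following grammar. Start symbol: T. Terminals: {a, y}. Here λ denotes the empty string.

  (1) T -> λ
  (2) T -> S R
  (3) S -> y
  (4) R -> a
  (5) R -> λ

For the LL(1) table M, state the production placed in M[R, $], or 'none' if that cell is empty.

FIRST(S) = {y}
FIRST(R) = {λ, a}
FIRST(T) = {λ, y}  (via S R)
FOLLOW(T) includes $ since T is the start symbol.
FOLLOW(T): T appears on no right-hand side. Thus FOLLOW(T) = {$}.
FOLLOW(R): in T->S R, the suffix after R is empty, so FOLLOW(R) ⊇ FOLLOW(T) = {$}. Thus FOLLOW(R) = {$}.
For R -> a: FIRST(a) = {a}, so it goes in M[R, t] for t ∈ {a}.
For R -> λ: FIRST(λ) = {λ}, so it goes in M[R, t] for t ∈ {}; since λ ∈ FIRST, also for every t ∈ FOLLOW(R) = {$}.

R -> λ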